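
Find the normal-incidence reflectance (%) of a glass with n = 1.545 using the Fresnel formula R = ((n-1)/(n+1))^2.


Fresnel reflectance at normal incidence:
  R = ((n - 1)/(n + 1))^2
  (n - 1)/(n + 1) = (1.545 - 1)/(1.545 + 1) = 0.214145
  R = 0.214145^2 = 0.0458581
  R(%) = 0.0458581 * 100 = 4.586%

4.586%


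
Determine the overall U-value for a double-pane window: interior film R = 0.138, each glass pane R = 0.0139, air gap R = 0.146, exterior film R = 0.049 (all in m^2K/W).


Total thermal resistance (series):
  R_total = R_in + R_glass + R_air + R_glass + R_out
  R_total = 0.138 + 0.0139 + 0.146 + 0.0139 + 0.049 = 0.3608 m^2K/W
U-value = 1 / R_total = 1 / 0.3608 = 2.772 W/m^2K

2.772 W/m^2K


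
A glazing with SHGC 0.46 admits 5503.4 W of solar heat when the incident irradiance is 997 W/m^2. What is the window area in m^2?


Rearrange Q = Area * SHGC * Irradiance:
  Area = Q / (SHGC * Irradiance)
  Area = 5503.4 / (0.46 * 997) = 12.0 m^2

12.0 m^2


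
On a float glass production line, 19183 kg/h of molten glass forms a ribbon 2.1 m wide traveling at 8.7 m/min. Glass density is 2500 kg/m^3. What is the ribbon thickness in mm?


Ribbon cross-section from mass balance:
  Volume rate = throughput / density = 19183 / 2500 = 7.6732 m^3/h
  thickness = volume rate / (speed * 60 * width), i.e.
  thickness = throughput / (60 * speed * width * density) * 1000
  thickness = 19183 / (60 * 8.7 * 2.1 * 2500) * 1000 = 7.0 mm

7.0 mm


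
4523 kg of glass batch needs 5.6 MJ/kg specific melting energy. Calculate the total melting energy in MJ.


Total energy = mass * specific energy
  E = 4523 * 5.6 = 25328.8 MJ

25328.8 MJ


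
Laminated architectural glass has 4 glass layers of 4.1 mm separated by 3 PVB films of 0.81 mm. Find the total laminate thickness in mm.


Total thickness = glass contribution + PVB contribution
  Glass: 4 * 4.1 = 16.4 mm
  PVB: 3 * 0.81 = 2.43 mm
  Total = 16.4 + 2.43 = 18.83 mm

18.83 mm


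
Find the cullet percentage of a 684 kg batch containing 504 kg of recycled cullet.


Cullet ratio = (cullet mass / total batch mass) * 100
  Ratio = 504 / 684 * 100 = 73.68%

73.68%


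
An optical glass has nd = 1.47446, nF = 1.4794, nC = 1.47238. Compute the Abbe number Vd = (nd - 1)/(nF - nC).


Abbe number formula: Vd = (nd - 1) / (nF - nC)
  nd - 1 = 1.47446 - 1 = 0.47446
  nF - nC = 1.4794 - 1.47238 = 0.00702
  Vd = 0.47446 / 0.00702 = 67.59

67.59


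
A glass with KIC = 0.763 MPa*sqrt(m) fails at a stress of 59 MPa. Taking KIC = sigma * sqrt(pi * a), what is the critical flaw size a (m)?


Rearrange KIC = sigma * sqrt(pi * a):
  sqrt(pi * a) = KIC / sigma
  sqrt(pi * a) = 0.763 / 59 = 0.012932
  a = (KIC / sigma)^2 / pi
  a = 0.012932^2 / pi = 0.0000532 m

0.0000532 m


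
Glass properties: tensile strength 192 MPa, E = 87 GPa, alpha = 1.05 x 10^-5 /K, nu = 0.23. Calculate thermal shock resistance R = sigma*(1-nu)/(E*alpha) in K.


Thermal shock resistance: R = sigma * (1 - nu) / (E * alpha)
  Numerator = 192 * (1 - 0.23) = 147.84
  Denominator = 87 * 1000 * (1.05 x 10^-5) = 0.9135
  R = 147.84 / 0.9135 = 161.8 K

161.8 K


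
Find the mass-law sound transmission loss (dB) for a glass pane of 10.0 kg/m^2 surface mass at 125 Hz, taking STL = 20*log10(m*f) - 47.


Mass law: STL = 20 * log10(m * f) - 47
  m * f = 10.0 * 125 = 1250
  log10(1250) = 3.09691
  STL = 20 * 3.09691 - 47 = 61.9382 - 47 = 14.9 dB

14.9 dB


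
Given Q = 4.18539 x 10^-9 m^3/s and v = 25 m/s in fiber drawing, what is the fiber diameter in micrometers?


Cross-sectional area from continuity:
  A = Q / v = 4.18539 x 10^-9 / 25 = 1.674156 x 10^-10 m^2
Diameter from circular cross-section:
  d = sqrt(4A / pi) * 10^6 (m -> um)
  d = sqrt(4 * 1.674156 x 10^-10 / pi) * 10^6 = 14.6 um

14.6 um


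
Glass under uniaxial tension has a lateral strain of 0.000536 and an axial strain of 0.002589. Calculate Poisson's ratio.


Poisson's ratio: nu = lateral strain / axial strain
  nu = 0.000536 / 0.002589 = 0.207

0.207


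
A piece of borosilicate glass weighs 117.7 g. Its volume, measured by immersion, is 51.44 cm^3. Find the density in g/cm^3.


Use the definition of density:
  rho = mass / volume
  rho = 117.7 / 51.44 = 2.288 g/cm^3

2.288 g/cm^3


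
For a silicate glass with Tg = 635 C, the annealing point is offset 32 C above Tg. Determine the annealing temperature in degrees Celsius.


The annealing temperature is Tg plus the offset:
  T_anneal = 635 + 32 = 667 C

667 C


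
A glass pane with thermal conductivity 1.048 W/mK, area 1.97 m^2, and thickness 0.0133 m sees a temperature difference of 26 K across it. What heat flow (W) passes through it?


Fourier's law: Q = k * A * dT / t
  Q = 1.048 * 1.97 * 26 / 0.0133
  Q = 53.67856 / 0.0133 = 4036 W

4036 W


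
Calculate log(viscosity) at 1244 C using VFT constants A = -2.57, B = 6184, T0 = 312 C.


VFT equation: log(eta) = A + B / (T - T0)
  T - T0 = 1244 - 312 = 932
  B / (T - T0) = 6184 / 932 = 6.635
  log(eta) = -2.57 + 6.635 = 4.065

4.065


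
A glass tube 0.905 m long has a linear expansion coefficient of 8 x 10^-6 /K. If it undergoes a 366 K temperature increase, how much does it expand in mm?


Thermal expansion formula: dL = alpha * L0 * dT
  dL = (8 x 10^-6) * 0.905 * 366 = 0.00264984 m
Convert to mm: 0.00264984 * 1000 = 2.6498 mm

2.6498 mm


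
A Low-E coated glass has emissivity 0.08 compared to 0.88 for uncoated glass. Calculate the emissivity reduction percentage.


Percentage reduction = (1 - coated/uncoated) * 100
  Ratio = 0.08 / 0.88 = 0.0909
  Reduction = (1 - 0.0909) * 100 = 90.9%

90.9%


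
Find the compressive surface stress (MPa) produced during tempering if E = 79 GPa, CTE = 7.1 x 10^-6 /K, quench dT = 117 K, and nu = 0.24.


Tempering stress: sigma = E * alpha * dT / (1 - nu)
  E (MPa) = 79 * 1000 = 79000
  Numerator = 79000 * (7.1 x 10^-6) * 117 = 65.6253
  Denominator = 1 - 0.24 = 0.76
  sigma = 65.6253 / 0.76 = 86.3 MPa

86.3 MPa


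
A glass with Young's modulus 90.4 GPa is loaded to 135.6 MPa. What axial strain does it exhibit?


Rearrange E = sigma / epsilon:
  epsilon = sigma / E
  E (MPa) = 90.4 * 1000 = 90400
  epsilon = 135.6 / 90400 = 0.0015

0.0015


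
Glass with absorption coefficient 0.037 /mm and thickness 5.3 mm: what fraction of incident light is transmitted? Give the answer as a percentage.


Beer-Lambert law: T = exp(-alpha * thickness)
  exponent = -0.037 * 5.3 = -0.1961
  T = exp(-0.1961) = 0.8219
  Percentage = 0.8219 * 100 = 82.19%

82.19%


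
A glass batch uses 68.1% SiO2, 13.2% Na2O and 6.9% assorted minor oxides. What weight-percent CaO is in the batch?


Pieces sum to 100%:
  CaO = 100 - (SiO2 + Na2O + others)
  CaO = 100 - (68.1 + 13.2 + 6.9) = 11.8%

11.8%


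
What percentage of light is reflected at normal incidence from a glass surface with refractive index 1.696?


Fresnel reflectance at normal incidence:
  R = ((n - 1)/(n + 1))^2
  (n - 1)/(n + 1) = (1.696 - 1)/(1.696 + 1) = 0.25816
  R = 0.25816^2 = 0.0666466
  R(%) = 0.0666466 * 100 = 6.665%

6.665%


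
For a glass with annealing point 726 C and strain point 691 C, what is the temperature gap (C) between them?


Gap = T_anneal - T_strain:
  gap = 726 - 691 = 35 C

35 C


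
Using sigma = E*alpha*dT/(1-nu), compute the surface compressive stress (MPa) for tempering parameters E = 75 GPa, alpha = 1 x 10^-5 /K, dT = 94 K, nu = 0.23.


Tempering stress: sigma = E * alpha * dT / (1 - nu)
  E (MPa) = 75 * 1000 = 75000
  Numerator = 75000 * (1 x 10^-5) * 94 = 70.5
  Denominator = 1 - 0.23 = 0.77
  sigma = 70.5 / 0.77 = 91.6 MPa

91.6 MPa


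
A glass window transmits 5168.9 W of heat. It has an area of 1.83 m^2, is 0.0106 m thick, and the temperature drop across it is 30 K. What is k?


Fourier's law rearranged: k = Q * t / (A * dT)
  Numerator = 5168.9 * 0.0106 = 54.79034
  Denominator = 1.83 * 30 = 54.9
  k = 54.79034 / 54.9 = 0.998 W/mK

0.998 W/mK


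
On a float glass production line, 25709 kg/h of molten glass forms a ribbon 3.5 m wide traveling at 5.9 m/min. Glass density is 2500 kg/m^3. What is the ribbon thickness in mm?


Ribbon cross-section from mass balance:
  Volume rate = throughput / density = 25709 / 2500 = 10.2836 m^3/h
  thickness = volume rate / (speed * 60 * width), i.e.
  thickness = throughput / (60 * speed * width * density) * 1000
  thickness = 25709 / (60 * 5.9 * 3.5 * 2500) * 1000 = 8.3 mm

8.3 mm


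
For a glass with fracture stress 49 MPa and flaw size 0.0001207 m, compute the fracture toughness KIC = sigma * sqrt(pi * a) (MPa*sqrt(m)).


Fracture toughness: KIC = sigma * sqrt(pi * a)
  pi * a = pi * 0.0001207 = 0.00037919
  sqrt(pi * a) = 0.019473
  KIC = 49 * 0.019473 = 0.954 MPa*sqrt(m)

0.954 MPa*sqrt(m)


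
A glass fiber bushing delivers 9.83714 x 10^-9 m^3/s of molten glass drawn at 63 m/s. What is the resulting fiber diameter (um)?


Cross-sectional area from continuity:
  A = Q / v = 9.83714 x 10^-9 / 63 = 1.561451 x 10^-10 m^2
Diameter from circular cross-section:
  d = sqrt(4A / pi) * 10^6 (m -> um)
  d = sqrt(4 * 1.561451 x 10^-10 / pi) * 10^6 = 14.1 um

14.1 um


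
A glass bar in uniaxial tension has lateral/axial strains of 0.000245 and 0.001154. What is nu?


Poisson's ratio: nu = lateral strain / axial strain
  nu = 0.000245 / 0.001154 = 0.2123

0.2123


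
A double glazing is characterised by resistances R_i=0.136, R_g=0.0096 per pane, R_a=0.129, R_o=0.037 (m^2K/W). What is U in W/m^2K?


Total thermal resistance (series):
  R_total = R_in + R_glass + R_air + R_glass + R_out
  R_total = 0.136 + 0.0096 + 0.129 + 0.0096 + 0.037 = 0.3212 m^2K/W
U-value = 1 / R_total = 1 / 0.3212 = 3.113 W/m^2K

3.113 W/m^2K


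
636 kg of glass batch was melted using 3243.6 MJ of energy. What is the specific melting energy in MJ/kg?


Rearrange E = m * s for s:
  s = E / m
  s = 3243.6 / 636 = 5.1 MJ/kg

5.1 MJ/kg


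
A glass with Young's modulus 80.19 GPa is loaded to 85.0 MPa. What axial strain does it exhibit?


Rearrange E = sigma / epsilon:
  epsilon = sigma / E
  E (MPa) = 80.19 * 1000 = 80190
  epsilon = 85.0 / 80190 = 0.00106

0.00106


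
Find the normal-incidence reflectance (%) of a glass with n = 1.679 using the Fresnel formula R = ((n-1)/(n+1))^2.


Fresnel reflectance at normal incidence:
  R = ((n - 1)/(n + 1))^2
  (n - 1)/(n + 1) = (1.679 - 1)/(1.679 + 1) = 0.253453
  R = 0.253453^2 = 0.0642384
  R(%) = 0.0642384 * 100 = 6.424%

6.424%


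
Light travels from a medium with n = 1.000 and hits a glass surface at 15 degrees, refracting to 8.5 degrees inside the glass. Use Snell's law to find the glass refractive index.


Apply Snell's law: n1 * sin(theta1) = n2 * sin(theta2)
  n2 = n1 * sin(theta1) / sin(theta2)
  sin(15) = 0.258819
  sin(8.5) = 0.147809
  n2 = 1.000 * 0.258819 / 0.147809 = 1.751

1.751


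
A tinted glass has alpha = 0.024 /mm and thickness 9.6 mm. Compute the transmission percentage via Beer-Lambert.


Beer-Lambert law: T = exp(-alpha * thickness)
  exponent = -0.024 * 9.6 = -0.2304
  T = exp(-0.2304) = 0.7942
  Percentage = 0.7942 * 100 = 79.42%

79.42%


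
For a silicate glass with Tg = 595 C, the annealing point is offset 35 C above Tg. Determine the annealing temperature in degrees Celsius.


The annealing temperature is Tg plus the offset:
  T_anneal = 595 + 35 = 630 C

630 C


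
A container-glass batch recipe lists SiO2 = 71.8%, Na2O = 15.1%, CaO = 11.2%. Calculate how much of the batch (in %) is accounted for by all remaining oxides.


Sum the three major oxides:
  SiO2 + Na2O + CaO = 71.8 + 15.1 + 11.2 = 98.1%
Subtract from 100%:
  Others = 100 - 98.1 = 1.9%

1.9%


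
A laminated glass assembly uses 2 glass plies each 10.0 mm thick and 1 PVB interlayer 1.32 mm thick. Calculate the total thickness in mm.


Total thickness = glass contribution + PVB contribution
  Glass: 2 * 10.0 = 20.0 mm
  PVB: 1 * 1.32 = 1.32 mm
  Total = 20.0 + 1.32 = 21.32 mm

21.32 mm


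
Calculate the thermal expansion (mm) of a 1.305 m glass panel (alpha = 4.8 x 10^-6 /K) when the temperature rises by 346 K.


Thermal expansion formula: dL = alpha * L0 * dT
  dL = (4.8 x 10^-6) * 1.305 * 346 = 0.00216734 m
Convert to mm: 0.00216734 * 1000 = 2.1673 mm

2.1673 mm


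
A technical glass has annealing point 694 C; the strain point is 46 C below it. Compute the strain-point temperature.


Strain point = annealing point - difference:
  T_strain = 694 - 46 = 648 C

648 C


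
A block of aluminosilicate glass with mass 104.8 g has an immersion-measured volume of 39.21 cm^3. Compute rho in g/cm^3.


Use the definition of density:
  rho = mass / volume
  rho = 104.8 / 39.21 = 2.673 g/cm^3

2.673 g/cm^3


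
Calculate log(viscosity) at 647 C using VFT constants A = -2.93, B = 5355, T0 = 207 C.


VFT equation: log(eta) = A + B / (T - T0)
  T - T0 = 647 - 207 = 440
  B / (T - T0) = 5355 / 440 = 12.17
  log(eta) = -2.93 + 12.17 = 9.24

9.24


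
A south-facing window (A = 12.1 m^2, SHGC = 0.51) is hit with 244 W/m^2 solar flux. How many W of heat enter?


Solar heat gain: Q = Area * SHGC * Irradiance
  Q = 12.1 * 0.51 * 244 = 1505.7 W

1505.7 W


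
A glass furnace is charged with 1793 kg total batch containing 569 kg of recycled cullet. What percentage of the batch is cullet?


Cullet ratio = (cullet mass / total batch mass) * 100
  Ratio = 569 / 1793 * 100 = 31.73%

31.73%


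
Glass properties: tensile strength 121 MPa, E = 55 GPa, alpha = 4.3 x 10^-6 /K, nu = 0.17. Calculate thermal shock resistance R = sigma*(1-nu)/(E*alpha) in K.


Thermal shock resistance: R = sigma * (1 - nu) / (E * alpha)
  Numerator = 121 * (1 - 0.17) = 100.43
  Denominator = 55 * 1000 * (4.3 x 10^-6) = 0.2365
  R = 100.43 / 0.2365 = 424.7 K

424.7 K


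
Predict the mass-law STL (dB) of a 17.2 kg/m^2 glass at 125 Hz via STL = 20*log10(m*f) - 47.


Mass law: STL = 20 * log10(m * f) - 47
  m * f = 17.2 * 125 = 2150
  log10(2150) = 3.33244
  STL = 20 * 3.33244 - 47 = 66.6488 - 47 = 19.6 dB

19.6 dB


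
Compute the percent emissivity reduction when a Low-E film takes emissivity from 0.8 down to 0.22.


Percentage reduction = (1 - coated/uncoated) * 100
  Ratio = 0.22 / 0.8 = 0.275
  Reduction = (1 - 0.275) * 100 = 72.5%

72.5%


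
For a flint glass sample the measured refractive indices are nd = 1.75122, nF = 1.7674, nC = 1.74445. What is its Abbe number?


Abbe number formula: Vd = (nd - 1) / (nF - nC)
  nd - 1 = 1.75122 - 1 = 0.75122
  nF - nC = 1.7674 - 1.74445 = 0.02295
  Vd = 0.75122 / 0.02295 = 32.73

32.73


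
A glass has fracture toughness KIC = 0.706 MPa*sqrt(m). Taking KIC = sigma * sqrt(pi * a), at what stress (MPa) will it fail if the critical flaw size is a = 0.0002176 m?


Rearrange KIC = sigma * sqrt(pi * a):
  sigma = KIC / sqrt(pi * a)
  sqrt(pi * 0.0002176) = 0.026146
  sigma = 0.706 / 0.026146 = 27.0 MPa

27.0 MPa


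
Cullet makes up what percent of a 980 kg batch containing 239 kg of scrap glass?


Cullet ratio = (cullet mass / total batch mass) * 100
  Ratio = 239 / 980 * 100 = 24.39%

24.39%


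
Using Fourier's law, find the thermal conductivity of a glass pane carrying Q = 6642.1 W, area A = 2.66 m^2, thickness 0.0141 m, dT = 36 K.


Fourier's law rearranged: k = Q * t / (A * dT)
  Numerator = 6642.1 * 0.0141 = 93.65361
  Denominator = 2.66 * 36 = 95.76
  k = 93.65361 / 95.76 = 0.978 W/mK

0.978 W/mK


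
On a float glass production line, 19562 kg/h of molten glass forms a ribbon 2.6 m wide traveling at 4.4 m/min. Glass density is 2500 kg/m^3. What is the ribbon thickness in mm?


Ribbon cross-section from mass balance:
  Volume rate = throughput / density = 19562 / 2500 = 7.8248 m^3/h
  thickness = volume rate / (speed * 60 * width), i.e.
  thickness = throughput / (60 * speed * width * density) * 1000
  thickness = 19562 / (60 * 4.4 * 2.6 * 2500) * 1000 = 11.4 mm

11.4 mm


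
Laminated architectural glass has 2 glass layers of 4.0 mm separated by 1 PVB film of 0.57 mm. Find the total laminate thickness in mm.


Total thickness = glass contribution + PVB contribution
  Glass: 2 * 4.0 = 8.0 mm
  PVB: 1 * 0.57 = 0.57 mm
  Total = 8.0 + 0.57 = 8.57 mm

8.57 mm


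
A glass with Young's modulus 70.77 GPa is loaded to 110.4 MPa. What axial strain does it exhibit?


Rearrange E = sigma / epsilon:
  epsilon = sigma / E
  E (MPa) = 70.77 * 1000 = 70770
  epsilon = 110.4 / 70770 = 0.00156

0.00156


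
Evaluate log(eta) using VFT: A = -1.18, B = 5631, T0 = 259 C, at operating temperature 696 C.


VFT equation: log(eta) = A + B / (T - T0)
  T - T0 = 696 - 259 = 437
  B / (T - T0) = 5631 / 437 = 12.886
  log(eta) = -1.18 + 12.886 = 11.706

11.706


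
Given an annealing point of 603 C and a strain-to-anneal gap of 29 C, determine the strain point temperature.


Strain point = annealing point - difference:
  T_strain = 603 - 29 = 574 C

574 C


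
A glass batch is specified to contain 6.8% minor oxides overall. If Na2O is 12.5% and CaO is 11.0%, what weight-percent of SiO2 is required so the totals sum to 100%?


Known pieces sum to 100%:
  SiO2 = 100 - (others + Na2O + CaO)
  SiO2 = 100 - (6.8 + 12.5 + 11.0) = 69.7%

69.7%


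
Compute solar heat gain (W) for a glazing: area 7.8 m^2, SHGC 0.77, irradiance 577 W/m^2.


Solar heat gain: Q = Area * SHGC * Irradiance
  Q = 7.8 * 0.77 * 577 = 3465.5 W

3465.5 W


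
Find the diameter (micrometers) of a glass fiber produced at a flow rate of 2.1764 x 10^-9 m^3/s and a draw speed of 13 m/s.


Cross-sectional area from continuity:
  A = Q / v = 2.1764 x 10^-9 / 13 = 1.674154 x 10^-10 m^2
Diameter from circular cross-section:
  d = sqrt(4A / pi) * 10^6 (m -> um)
  d = sqrt(4 * 1.674154 x 10^-10 / pi) * 10^6 = 14.6 um

14.6 um


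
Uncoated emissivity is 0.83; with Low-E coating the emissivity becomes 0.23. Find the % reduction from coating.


Percentage reduction = (1 - coated/uncoated) * 100
  Ratio = 0.23 / 0.83 = 0.2771
  Reduction = (1 - 0.2771) * 100 = 72.3%

72.3%


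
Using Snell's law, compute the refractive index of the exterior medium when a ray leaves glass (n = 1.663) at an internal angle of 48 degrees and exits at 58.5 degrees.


Apply Snell's law: n1 * sin(theta1) = n2 * sin(theta2)
  n2 = n1 * sin(theta1) / sin(theta2)
  sin(48) = 0.743145
  sin(58.5) = 0.85264
  n2 = 1.663 * 0.743145 / 0.85264 = 1.4494

1.4494


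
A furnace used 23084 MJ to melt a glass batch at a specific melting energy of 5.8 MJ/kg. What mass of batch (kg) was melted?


Rearrange E = m * s for m:
  m = E / s
  m = 23084 / 5.8 = 3980.0 kg

3980.0 kg


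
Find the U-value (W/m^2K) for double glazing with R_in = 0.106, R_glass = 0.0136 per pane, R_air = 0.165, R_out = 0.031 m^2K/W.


Total thermal resistance (series):
  R_total = R_in + R_glass + R_air + R_glass + R_out
  R_total = 0.106 + 0.0136 + 0.165 + 0.0136 + 0.031 = 0.3292 m^2K/W
U-value = 1 / R_total = 1 / 0.3292 = 3.038 W/m^2K

3.038 W/m^2K


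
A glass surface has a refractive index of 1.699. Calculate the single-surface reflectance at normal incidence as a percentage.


Fresnel reflectance at normal incidence:
  R = ((n - 1)/(n + 1))^2
  (n - 1)/(n + 1) = (1.699 - 1)/(1.699 + 1) = 0.258985
  R = 0.258985^2 = 0.0670732
  R(%) = 0.0670732 * 100 = 6.707%

6.707%


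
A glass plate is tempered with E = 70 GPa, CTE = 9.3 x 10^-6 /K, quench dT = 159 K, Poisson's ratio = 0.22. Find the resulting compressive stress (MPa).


Tempering stress: sigma = E * alpha * dT / (1 - nu)
  E (MPa) = 70 * 1000 = 70000
  Numerator = 70000 * (9.3 x 10^-6) * 159 = 103.509
  Denominator = 1 - 0.22 = 0.78
  sigma = 103.509 / 0.78 = 132.7 MPa

132.7 MPa


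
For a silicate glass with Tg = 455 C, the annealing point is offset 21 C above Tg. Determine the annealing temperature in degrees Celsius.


The annealing temperature is Tg plus the offset:
  T_anneal = 455 + 21 = 476 C

476 C


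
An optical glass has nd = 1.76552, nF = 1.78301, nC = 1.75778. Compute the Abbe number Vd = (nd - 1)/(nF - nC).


Abbe number formula: Vd = (nd - 1) / (nF - nC)
  nd - 1 = 1.76552 - 1 = 0.76552
  nF - nC = 1.78301 - 1.75778 = 0.02523
  Vd = 0.76552 / 0.02523 = 30.34

30.34


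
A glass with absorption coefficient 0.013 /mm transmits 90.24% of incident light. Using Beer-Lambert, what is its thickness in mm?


Rearrange T = exp(-alpha * thickness):
  thickness = -ln(T) / alpha
  T = 90.24/100 = 0.9024
  ln(T) = -0.1027
  -ln(T) = 0.1027
  thickness = 0.1027 / 0.013 = 7.9 mm

7.9 mm


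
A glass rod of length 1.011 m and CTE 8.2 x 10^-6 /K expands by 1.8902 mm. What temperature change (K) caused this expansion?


Rearrange dL = alpha * L0 * dT for dT:
  dT = dL / (alpha * L0)
  dL (m) = 1.8902 / 1000 = 0.0018902
  dT = 0.0018902 / ((8.2 x 10^-6) * 1.011) = 228.0 K

228.0 K


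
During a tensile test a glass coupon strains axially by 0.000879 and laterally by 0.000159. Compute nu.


Poisson's ratio: nu = lateral strain / axial strain
  nu = 0.000159 / 0.000879 = 0.1809

0.1809


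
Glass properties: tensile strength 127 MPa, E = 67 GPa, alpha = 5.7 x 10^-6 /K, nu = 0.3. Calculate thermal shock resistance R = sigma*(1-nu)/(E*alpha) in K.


Thermal shock resistance: R = sigma * (1 - nu) / (E * alpha)
  Numerator = 127 * (1 - 0.3) = 88.9
  Denominator = 67 * 1000 * (5.7 x 10^-6) = 0.3819
  R = 88.9 / 0.3819 = 232.8 K

232.8 K


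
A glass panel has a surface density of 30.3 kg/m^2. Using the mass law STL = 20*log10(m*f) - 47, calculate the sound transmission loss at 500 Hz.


Mass law: STL = 20 * log10(m * f) - 47
  m * f = 30.3 * 500 = 15150
  log10(15150) = 4.18041
  STL = 20 * 4.18041 - 47 = 83.6082 - 47 = 36.6 dB

36.6 dB


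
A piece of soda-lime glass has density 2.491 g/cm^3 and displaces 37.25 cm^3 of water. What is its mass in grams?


Rearrange rho = m / V:
  m = rho * V
  m = 2.491 * 37.25 = 92.79 g

92.79 g


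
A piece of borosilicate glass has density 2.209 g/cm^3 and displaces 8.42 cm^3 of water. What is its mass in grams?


Rearrange rho = m / V:
  m = rho * V
  m = 2.209 * 8.42 = 18.6 g

18.6 g


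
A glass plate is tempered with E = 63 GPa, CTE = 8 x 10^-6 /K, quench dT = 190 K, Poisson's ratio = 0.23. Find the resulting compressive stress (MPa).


Tempering stress: sigma = E * alpha * dT / (1 - nu)
  E (MPa) = 63 * 1000 = 63000
  Numerator = 63000 * (8 x 10^-6) * 190 = 95.76
  Denominator = 1 - 0.23 = 0.77
  sigma = 95.76 / 0.77 = 124.4 MPa

124.4 MPa


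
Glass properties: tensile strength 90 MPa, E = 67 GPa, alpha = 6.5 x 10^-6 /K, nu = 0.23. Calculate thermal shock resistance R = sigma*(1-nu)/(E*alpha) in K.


Thermal shock resistance: R = sigma * (1 - nu) / (E * alpha)
  Numerator = 90 * (1 - 0.23) = 69.3
  Denominator = 67 * 1000 * (6.5 x 10^-6) = 0.4355
  R = 69.3 / 0.4355 = 159.1 K

159.1 K


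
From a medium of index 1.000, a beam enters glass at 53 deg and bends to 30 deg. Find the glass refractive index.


Apply Snell's law: n1 * sin(theta1) = n2 * sin(theta2)
  n2 = n1 * sin(theta1) / sin(theta2)
  sin(53) = 0.798636
  sin(30) = 0.5
  n2 = 1.000 * 0.798636 / 0.5 = 1.5973

1.5973


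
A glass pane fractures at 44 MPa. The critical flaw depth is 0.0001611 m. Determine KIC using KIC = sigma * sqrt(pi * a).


Fracture toughness: KIC = sigma * sqrt(pi * a)
  pi * a = pi * 0.0001611 = 0.000506111
  sqrt(pi * a) = 0.022497
  KIC = 44 * 0.022497 = 0.99 MPa*sqrt(m)

0.99 MPa*sqrt(m)


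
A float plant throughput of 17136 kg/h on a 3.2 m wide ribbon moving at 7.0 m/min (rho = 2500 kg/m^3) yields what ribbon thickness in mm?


Ribbon cross-section from mass balance:
  Volume rate = throughput / density = 17136 / 2500 = 6.8544 m^3/h
  thickness = volume rate / (speed * 60 * width), i.e.
  thickness = throughput / (60 * speed * width * density) * 1000
  thickness = 17136 / (60 * 7.0 * 3.2 * 2500) * 1000 = 5.1 mm

5.1 mm


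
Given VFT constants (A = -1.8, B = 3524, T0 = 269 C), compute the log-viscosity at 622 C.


VFT equation: log(eta) = A + B / (T - T0)
  T - T0 = 622 - 269 = 353
  B / (T - T0) = 3524 / 353 = 9.983
  log(eta) = -1.8 + 9.983 = 8.183

8.183


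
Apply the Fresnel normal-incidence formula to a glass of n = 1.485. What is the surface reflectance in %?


Fresnel reflectance at normal incidence:
  R = ((n - 1)/(n + 1))^2
  (n - 1)/(n + 1) = (1.485 - 1)/(1.485 + 1) = 0.195171
  R = 0.195171^2 = 0.0380917
  R(%) = 0.0380917 * 100 = 3.809%

3.809%


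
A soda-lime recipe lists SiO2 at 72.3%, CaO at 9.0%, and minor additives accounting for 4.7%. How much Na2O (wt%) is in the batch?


Pieces sum to 100%:
  Na2O = 100 - (SiO2 + CaO + others)
  Na2O = 100 - (72.3 + 9.0 + 4.7) = 14.0%

14.0%


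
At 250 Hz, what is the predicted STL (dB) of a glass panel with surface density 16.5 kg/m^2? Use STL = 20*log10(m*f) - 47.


Mass law: STL = 20 * log10(m * f) - 47
  m * f = 16.5 * 250 = 4125
  log10(4125) = 3.61542
  STL = 20 * 3.61542 - 47 = 72.3084 - 47 = 25.3 dB

25.3 dB


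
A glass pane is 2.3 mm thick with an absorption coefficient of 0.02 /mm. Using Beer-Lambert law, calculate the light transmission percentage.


Beer-Lambert law: T = exp(-alpha * thickness)
  exponent = -0.02 * 2.3 = -0.046
  T = exp(-0.046) = 0.955
  Percentage = 0.955 * 100 = 95.5%

95.5%


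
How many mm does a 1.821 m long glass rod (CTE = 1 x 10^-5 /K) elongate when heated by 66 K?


Thermal expansion formula: dL = alpha * L0 * dT
  dL = (1 x 10^-5) * 1.821 * 66 = 0.00120186 m
Convert to mm: 0.00120186 * 1000 = 1.2019 mm

1.2019 mm


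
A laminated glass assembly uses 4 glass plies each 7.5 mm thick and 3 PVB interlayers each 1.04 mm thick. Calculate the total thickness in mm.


Total thickness = glass contribution + PVB contribution
  Glass: 4 * 7.5 = 30.0 mm
  PVB: 3 * 1.04 = 3.12 mm
  Total = 30.0 + 3.12 = 33.12 mm

33.12 mm


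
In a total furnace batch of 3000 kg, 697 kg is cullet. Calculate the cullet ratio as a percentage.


Cullet ratio = (cullet mass / total batch mass) * 100
  Ratio = 697 / 3000 * 100 = 23.23%

23.23%


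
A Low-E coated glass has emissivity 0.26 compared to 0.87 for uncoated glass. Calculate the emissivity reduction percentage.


Percentage reduction = (1 - coated/uncoated) * 100
  Ratio = 0.26 / 0.87 = 0.2989
  Reduction = (1 - 0.2989) * 100 = 70.1%

70.1%


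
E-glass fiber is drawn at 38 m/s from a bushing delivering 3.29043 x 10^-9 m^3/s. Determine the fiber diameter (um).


Cross-sectional area from continuity:
  A = Q / v = 3.29043 x 10^-9 / 38 = 8.659026 x 10^-11 m^2
Diameter from circular cross-section:
  d = sqrt(4A / pi) * 10^6 (m -> um)
  d = sqrt(4 * 8.659026 x 10^-11 / pi) * 10^6 = 10.5 um

10.5 um


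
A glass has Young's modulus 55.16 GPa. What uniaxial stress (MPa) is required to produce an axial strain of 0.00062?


Rearrange E = sigma / epsilon:
  sigma = E * epsilon
  E (MPa) = 55.16 * 1000 = 55160
  sigma = 55160 * 0.00062 = 34.2 MPa

34.2 MPa


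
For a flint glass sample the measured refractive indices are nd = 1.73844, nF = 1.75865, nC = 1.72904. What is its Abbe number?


Abbe number formula: Vd = (nd - 1) / (nF - nC)
  nd - 1 = 1.73844 - 1 = 0.73844
  nF - nC = 1.75865 - 1.72904 = 0.02961
  Vd = 0.73844 / 0.02961 = 24.94

24.94


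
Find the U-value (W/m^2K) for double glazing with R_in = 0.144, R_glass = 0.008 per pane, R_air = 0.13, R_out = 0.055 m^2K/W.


Total thermal resistance (series):
  R_total = R_in + R_glass + R_air + R_glass + R_out
  R_total = 0.144 + 0.008 + 0.13 + 0.008 + 0.055 = 0.345 m^2K/W
U-value = 1 / R_total = 1 / 0.345 = 2.899 W/m^2K

2.899 W/m^2K


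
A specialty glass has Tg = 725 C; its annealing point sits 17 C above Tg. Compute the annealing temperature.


The annealing temperature is Tg plus the offset:
  T_anneal = 725 + 17 = 742 C

742 C


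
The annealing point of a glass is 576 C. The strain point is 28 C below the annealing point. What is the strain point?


Strain point = annealing point - difference:
  T_strain = 576 - 28 = 548 C

548 C


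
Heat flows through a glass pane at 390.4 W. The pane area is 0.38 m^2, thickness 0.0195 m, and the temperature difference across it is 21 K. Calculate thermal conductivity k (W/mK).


Fourier's law rearranged: k = Q * t / (A * dT)
  Numerator = 390.4 * 0.0195 = 7.6128
  Denominator = 0.38 * 21 = 7.98
  k = 7.6128 / 7.98 = 0.954 W/mK

0.954 W/mK


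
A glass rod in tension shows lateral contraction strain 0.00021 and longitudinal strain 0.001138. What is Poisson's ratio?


Poisson's ratio: nu = lateral strain / axial strain
  nu = 0.00021 / 0.001138 = 0.1845

0.1845


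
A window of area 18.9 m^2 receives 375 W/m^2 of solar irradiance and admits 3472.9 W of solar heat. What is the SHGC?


Rearrange Q = Area * SHGC * Irradiance:
  SHGC = Q / (Area * Irradiance)
  SHGC = 3472.9 / (18.9 * 375) = 0.49

0.49


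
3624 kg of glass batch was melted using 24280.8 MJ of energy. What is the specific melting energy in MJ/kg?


Rearrange E = m * s for s:
  s = E / m
  s = 24280.8 / 3624 = 6.7 MJ/kg

6.7 MJ/kg


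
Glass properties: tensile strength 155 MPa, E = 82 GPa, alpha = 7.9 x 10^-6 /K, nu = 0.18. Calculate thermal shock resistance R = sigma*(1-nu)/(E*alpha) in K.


Thermal shock resistance: R = sigma * (1 - nu) / (E * alpha)
  Numerator = 155 * (1 - 0.18) = 127.1
  Denominator = 82 * 1000 * (7.9 x 10^-6) = 0.6478
  R = 127.1 / 0.6478 = 196.2 K

196.2 K


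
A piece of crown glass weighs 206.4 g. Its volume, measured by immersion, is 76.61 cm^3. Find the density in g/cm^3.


Use the definition of density:
  rho = mass / volume
  rho = 206.4 / 76.61 = 2.694 g/cm^3

2.694 g/cm^3


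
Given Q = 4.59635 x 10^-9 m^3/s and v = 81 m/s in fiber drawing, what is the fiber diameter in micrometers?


Cross-sectional area from continuity:
  A = Q / v = 4.59635 x 10^-9 / 81 = 5.674506 x 10^-11 m^2
Diameter from circular cross-section:
  d = sqrt(4A / pi) * 10^6 (m -> um)
  d = sqrt(4 * 5.674506 x 10^-11 / pi) * 10^6 = 8.5 um

8.5 um


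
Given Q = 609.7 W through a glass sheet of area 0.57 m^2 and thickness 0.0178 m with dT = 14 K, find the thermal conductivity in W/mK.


Fourier's law rearranged: k = Q * t / (A * dT)
  Numerator = 609.7 * 0.0178 = 10.85266
  Denominator = 0.57 * 14 = 7.98
  k = 10.85266 / 7.98 = 1.36 W/mK

1.36 W/mK


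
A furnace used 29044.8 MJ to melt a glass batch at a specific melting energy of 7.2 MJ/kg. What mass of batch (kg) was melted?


Rearrange E = m * s for m:
  m = E / s
  m = 29044.8 / 7.2 = 4034.0 kg

4034.0 kg


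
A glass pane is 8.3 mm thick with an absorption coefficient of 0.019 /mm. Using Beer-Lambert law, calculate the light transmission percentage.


Beer-Lambert law: T = exp(-alpha * thickness)
  exponent = -0.019 * 8.3 = -0.1577
  T = exp(-0.1577) = 0.8541
  Percentage = 0.8541 * 100 = 85.41%

85.41%


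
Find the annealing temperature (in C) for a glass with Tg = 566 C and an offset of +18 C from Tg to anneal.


The annealing temperature is Tg plus the offset:
  T_anneal = 566 + 18 = 584 C

584 C


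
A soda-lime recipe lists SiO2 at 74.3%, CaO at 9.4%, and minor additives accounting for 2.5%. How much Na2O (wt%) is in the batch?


Pieces sum to 100%:
  Na2O = 100 - (SiO2 + CaO + others)
  Na2O = 100 - (74.3 + 9.4 + 2.5) = 13.8%

13.8%


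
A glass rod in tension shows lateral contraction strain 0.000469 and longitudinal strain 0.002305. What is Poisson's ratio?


Poisson's ratio: nu = lateral strain / axial strain
  nu = 0.000469 / 0.002305 = 0.2035

0.2035


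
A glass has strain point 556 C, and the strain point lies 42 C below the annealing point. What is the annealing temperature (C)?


T_anneal = T_strain + gap:
  T_anneal = 556 + 42 = 598 C

598 C


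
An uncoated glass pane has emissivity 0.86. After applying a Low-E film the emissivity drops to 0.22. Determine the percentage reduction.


Percentage reduction = (1 - coated/uncoated) * 100
  Ratio = 0.22 / 0.86 = 0.2558
  Reduction = (1 - 0.2558) * 100 = 74.4%

74.4%


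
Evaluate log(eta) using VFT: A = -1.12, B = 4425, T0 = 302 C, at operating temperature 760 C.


VFT equation: log(eta) = A + B / (T - T0)
  T - T0 = 760 - 302 = 458
  B / (T - T0) = 4425 / 458 = 9.662
  log(eta) = -1.12 + 9.662 = 8.542

8.542


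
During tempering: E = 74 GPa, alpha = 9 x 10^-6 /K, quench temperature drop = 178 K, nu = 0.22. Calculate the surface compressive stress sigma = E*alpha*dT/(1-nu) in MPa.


Tempering stress: sigma = E * alpha * dT / (1 - nu)
  E (MPa) = 74 * 1000 = 74000
  Numerator = 74000 * (9 x 10^-6) * 178 = 118.548
  Denominator = 1 - 0.22 = 0.78
  sigma = 118.548 / 0.78 = 152.0 MPa

152.0 MPa


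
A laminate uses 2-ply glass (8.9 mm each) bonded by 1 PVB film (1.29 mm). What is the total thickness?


Total thickness = glass contribution + PVB contribution
  Glass: 2 * 8.9 = 17.8 mm
  PVB: 1 * 1.29 = 1.29 mm
  Total = 17.8 + 1.29 = 19.09 mm

19.09 mm


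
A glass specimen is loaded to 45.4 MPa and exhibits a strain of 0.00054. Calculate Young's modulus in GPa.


Young's modulus: E = stress / strain
  E = 45.4 MPa / 0.00054 = 84074.07 MPa
Convert to GPa: 84074.07 / 1000 = 84.07 GPa

84.07 GPa


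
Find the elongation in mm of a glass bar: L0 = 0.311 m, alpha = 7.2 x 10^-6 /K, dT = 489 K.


Thermal expansion formula: dL = alpha * L0 * dT
  dL = (7.2 x 10^-6) * 0.311 * 489 = 0.00109497 m
Convert to mm: 0.00109497 * 1000 = 1.095 mm

1.095 mm


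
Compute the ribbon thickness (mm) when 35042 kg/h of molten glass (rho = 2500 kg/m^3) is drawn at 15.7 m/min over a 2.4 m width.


Ribbon cross-section from mass balance:
  Volume rate = throughput / density = 35042 / 2500 = 14.0168 m^3/h
  thickness = volume rate / (speed * 60 * width), i.e.
  thickness = throughput / (60 * speed * width * density) * 1000
  thickness = 35042 / (60 * 15.7 * 2.4 * 2500) * 1000 = 6.2 mm

6.2 mm


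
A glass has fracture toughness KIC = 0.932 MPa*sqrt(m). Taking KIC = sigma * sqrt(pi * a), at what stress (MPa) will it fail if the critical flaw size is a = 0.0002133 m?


Rearrange KIC = sigma * sqrt(pi * a):
  sigma = KIC / sqrt(pi * a)
  sqrt(pi * 0.0002133) = 0.025886
  sigma = 0.932 / 0.025886 = 36.0 MPa

36.0 MPa


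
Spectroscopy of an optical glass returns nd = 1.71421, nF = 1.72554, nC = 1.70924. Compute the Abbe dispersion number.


Abbe number formula: Vd = (nd - 1) / (nF - nC)
  nd - 1 = 1.71421 - 1 = 0.71421
  nF - nC = 1.72554 - 1.70924 = 0.0163
  Vd = 0.71421 / 0.0163 = 43.82

43.82


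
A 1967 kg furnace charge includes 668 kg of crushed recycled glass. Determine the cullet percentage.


Cullet ratio = (cullet mass / total batch mass) * 100
  Ratio = 668 / 1967 * 100 = 33.96%

33.96%


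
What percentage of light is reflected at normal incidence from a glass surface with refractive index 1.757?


Fresnel reflectance at normal incidence:
  R = ((n - 1)/(n + 1))^2
  (n - 1)/(n + 1) = (1.757 - 1)/(1.757 + 1) = 0.274574
  R = 0.274574^2 = 0.0753909
  R(%) = 0.0753909 * 100 = 7.539%

7.539%


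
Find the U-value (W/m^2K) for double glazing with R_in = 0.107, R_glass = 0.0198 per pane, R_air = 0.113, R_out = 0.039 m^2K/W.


Total thermal resistance (series):
  R_total = R_in + R_glass + R_air + R_glass + R_out
  R_total = 0.107 + 0.0198 + 0.113 + 0.0198 + 0.039 = 0.2986 m^2K/W
U-value = 1 / R_total = 1 / 0.2986 = 3.349 W/m^2K

3.349 W/m^2K


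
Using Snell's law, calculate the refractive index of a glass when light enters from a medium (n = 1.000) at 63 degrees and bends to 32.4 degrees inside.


Apply Snell's law: n1 * sin(theta1) = n2 * sin(theta2)
  n2 = n1 * sin(theta1) / sin(theta2)
  sin(63) = 0.891007
  sin(32.4) = 0.535827
  n2 = 1.000 * 0.891007 / 0.535827 = 1.6629

1.6629


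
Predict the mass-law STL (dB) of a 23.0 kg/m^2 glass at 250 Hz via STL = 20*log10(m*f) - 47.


Mass law: STL = 20 * log10(m * f) - 47
  m * f = 23.0 * 250 = 5750
  log10(5750) = 3.75967
  STL = 20 * 3.75967 - 47 = 75.1934 - 47 = 28.2 dB

28.2 dB


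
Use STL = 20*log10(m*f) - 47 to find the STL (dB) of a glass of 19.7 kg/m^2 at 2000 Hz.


Mass law: STL = 20 * log10(m * f) - 47
  m * f = 19.7 * 2000 = 39400
  log10(39400) = 4.5955
  STL = 20 * 4.5955 - 47 = 91.91 - 47 = 44.9 dB

44.9 dB


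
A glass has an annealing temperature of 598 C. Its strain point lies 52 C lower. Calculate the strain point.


Strain point = annealing point - difference:
  T_strain = 598 - 52 = 546 C

546 C


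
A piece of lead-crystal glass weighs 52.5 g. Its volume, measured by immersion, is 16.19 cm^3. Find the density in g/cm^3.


Use the definition of density:
  rho = mass / volume
  rho = 52.5 / 16.19 = 3.243 g/cm^3

3.243 g/cm^3


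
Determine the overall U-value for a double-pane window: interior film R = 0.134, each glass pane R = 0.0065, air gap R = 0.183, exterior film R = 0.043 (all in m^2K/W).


Total thermal resistance (series):
  R_total = R_in + R_glass + R_air + R_glass + R_out
  R_total = 0.134 + 0.0065 + 0.183 + 0.0065 + 0.043 = 0.373 m^2K/W
U-value = 1 / R_total = 1 / 0.373 = 2.681 W/m^2K

2.681 W/m^2K


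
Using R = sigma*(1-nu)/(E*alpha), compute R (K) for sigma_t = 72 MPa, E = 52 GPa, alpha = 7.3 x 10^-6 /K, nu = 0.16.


Thermal shock resistance: R = sigma * (1 - nu) / (E * alpha)
  Numerator = 72 * (1 - 0.16) = 60.48
  Denominator = 52 * 1000 * (7.3 x 10^-6) = 0.3796
  R = 60.48 / 0.3796 = 159.3 K

159.3 K


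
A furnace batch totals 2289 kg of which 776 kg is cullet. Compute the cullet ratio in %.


Cullet ratio = (cullet mass / total batch mass) * 100
  Ratio = 776 / 2289 * 100 = 33.9%

33.9%


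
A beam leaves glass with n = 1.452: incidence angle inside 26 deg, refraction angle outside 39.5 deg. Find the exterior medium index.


Apply Snell's law: n1 * sin(theta1) = n2 * sin(theta2)
  n2 = n1 * sin(theta1) / sin(theta2)
  sin(26) = 0.438371
  sin(39.5) = 0.636078
  n2 = 1.452 * 0.438371 / 0.636078 = 1.0007

1.0007


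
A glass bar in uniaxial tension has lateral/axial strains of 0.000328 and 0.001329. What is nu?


Poisson's ratio: nu = lateral strain / axial strain
  nu = 0.000328 / 0.001329 = 0.2468

0.2468


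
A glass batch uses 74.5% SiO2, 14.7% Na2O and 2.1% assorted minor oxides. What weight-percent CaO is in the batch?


Pieces sum to 100%:
  CaO = 100 - (SiO2 + Na2O + others)
  CaO = 100 - (74.5 + 14.7 + 2.1) = 8.7%

8.7%


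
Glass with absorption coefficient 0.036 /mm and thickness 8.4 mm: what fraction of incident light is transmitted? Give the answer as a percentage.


Beer-Lambert law: T = exp(-alpha * thickness)
  exponent = -0.036 * 8.4 = -0.3024
  T = exp(-0.3024) = 0.739
  Percentage = 0.739 * 100 = 73.9%

73.9%


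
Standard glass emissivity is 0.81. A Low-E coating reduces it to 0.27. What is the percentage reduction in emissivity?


Percentage reduction = (1 - coated/uncoated) * 100
  Ratio = 0.27 / 0.81 = 0.3333
  Reduction = (1 - 0.3333) * 100 = 66.7%

66.7%


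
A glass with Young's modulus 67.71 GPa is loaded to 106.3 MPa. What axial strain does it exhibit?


Rearrange E = sigma / epsilon:
  epsilon = sigma / E
  E (MPa) = 67.71 * 1000 = 67710
  epsilon = 106.3 / 67710 = 0.00157

0.00157


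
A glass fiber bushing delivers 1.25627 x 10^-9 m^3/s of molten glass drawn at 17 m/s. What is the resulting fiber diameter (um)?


Cross-sectional area from continuity:
  A = Q / v = 1.25627 x 10^-9 / 17 = 7.389824 x 10^-11 m^2
Diameter from circular cross-section:
  d = sqrt(4A / pi) * 10^6 (m -> um)
  d = sqrt(4 * 7.389824 x 10^-11 / pi) * 10^6 = 9.7 um

9.7 um


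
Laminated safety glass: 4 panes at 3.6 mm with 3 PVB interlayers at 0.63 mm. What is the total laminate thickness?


Total thickness = glass contribution + PVB contribution
  Glass: 4 * 3.6 = 14.4 mm
  PVB: 3 * 0.63 = 1.89 mm
  Total = 14.4 + 1.89 = 16.29 mm

16.29 mm


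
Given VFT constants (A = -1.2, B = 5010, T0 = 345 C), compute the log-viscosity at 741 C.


VFT equation: log(eta) = A + B / (T - T0)
  T - T0 = 741 - 345 = 396
  B / (T - T0) = 5010 / 396 = 12.652
  log(eta) = -1.2 + 12.652 = 11.452

11.452
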